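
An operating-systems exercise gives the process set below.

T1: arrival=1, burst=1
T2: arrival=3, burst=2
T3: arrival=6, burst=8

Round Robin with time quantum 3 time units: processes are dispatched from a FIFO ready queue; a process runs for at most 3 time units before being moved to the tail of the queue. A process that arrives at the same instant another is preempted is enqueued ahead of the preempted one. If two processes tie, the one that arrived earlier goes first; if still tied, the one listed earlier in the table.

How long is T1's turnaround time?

1

Gantt: | idle 0-1 | T1 1-2 | idle 2-3 | T2 3-5 | idle 5-6 | T3 6-14 |
Completion: T1=2  T2=5  T3=14
Turnaround (C−A): T1=1  T2=2  T3=8
Turnaround(T1) = completion − arrival = 2 − 1 = 1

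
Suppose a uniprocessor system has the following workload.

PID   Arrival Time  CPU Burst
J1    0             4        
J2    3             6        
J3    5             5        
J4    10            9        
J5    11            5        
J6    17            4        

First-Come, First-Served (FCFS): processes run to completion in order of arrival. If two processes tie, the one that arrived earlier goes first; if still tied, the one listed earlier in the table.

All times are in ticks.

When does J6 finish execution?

Schedule: | J1 0-4 | J2 4-10 | J3 10-15 | J4 15-24 | J5 24-29 | J6 29-33 |
Completion: J1=4  J2=10  J3=15  J4=24  J5=29  J6=33
Turnaround (C−A): J1=4  J2=7  J3=10  J4=14  J5=18  J6=16

33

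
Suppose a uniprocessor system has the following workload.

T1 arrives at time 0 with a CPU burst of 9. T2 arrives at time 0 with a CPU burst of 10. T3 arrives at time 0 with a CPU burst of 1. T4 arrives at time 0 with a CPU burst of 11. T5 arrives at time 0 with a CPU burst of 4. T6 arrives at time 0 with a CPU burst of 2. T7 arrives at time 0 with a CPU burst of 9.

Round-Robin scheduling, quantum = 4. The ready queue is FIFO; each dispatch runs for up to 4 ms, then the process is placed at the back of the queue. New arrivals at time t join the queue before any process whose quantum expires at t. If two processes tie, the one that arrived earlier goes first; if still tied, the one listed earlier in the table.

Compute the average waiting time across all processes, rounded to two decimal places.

Schedule: | T1 0-4 | T2 4-8 | T3 8-9 | T4 9-13 | T5 13-17 | T6 17-19 | T7 19-23 | T1 23-27 | T2 27-31 | T4 31-35 | T7 35-39 | T1 39-40 | T2 40-42 | T4 42-45 | T7 45-46 |
Completion: T1=40  T2=42  T3=9  T4=45  T5=17  T6=19  T7=46
Turnaround (C−A): T1=40  T2=42  T3=9  T4=45  T5=17  T6=19  T7=46
Waiting times: T1=31, T2=32, T3=8, T4=34, T5=13, T6=17, T7=37
Average waiting = (31+32+8+34+13+17+37) / 7 = 172/7 = 24.57

24.57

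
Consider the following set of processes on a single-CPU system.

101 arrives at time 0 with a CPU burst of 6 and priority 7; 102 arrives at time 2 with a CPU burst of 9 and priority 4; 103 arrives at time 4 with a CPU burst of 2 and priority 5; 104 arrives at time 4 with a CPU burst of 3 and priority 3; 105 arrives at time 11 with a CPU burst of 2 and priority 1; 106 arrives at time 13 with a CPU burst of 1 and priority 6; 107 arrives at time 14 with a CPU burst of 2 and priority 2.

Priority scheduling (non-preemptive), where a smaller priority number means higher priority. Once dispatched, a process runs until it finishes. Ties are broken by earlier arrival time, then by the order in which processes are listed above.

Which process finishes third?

Gantt: | 101 0-6 | 104 6-9 | 102 9-18 | 105 18-20 | 107 20-22 | 103 22-24 | 106 24-25 |
Completion: 101=6  102=18  103=24  104=9  105=20  106=25  107=22
Turnaround (C−A): 101=6  102=16  103=20  104=5  105=9  106=12  107=8
Finish order: 101 → 104 → 102 → 105 → 107 → 103 → 106

102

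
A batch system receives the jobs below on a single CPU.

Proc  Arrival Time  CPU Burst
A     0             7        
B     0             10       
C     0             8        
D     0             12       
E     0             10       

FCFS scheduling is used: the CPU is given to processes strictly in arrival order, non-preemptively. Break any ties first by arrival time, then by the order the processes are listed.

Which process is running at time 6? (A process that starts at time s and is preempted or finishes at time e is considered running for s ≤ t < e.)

Timeline: | A 0-7 | B 7-17 | C 17-25 | D 25-37 | E 37-47 |
Completion: A=7  B=17  C=25  D=37  E=47

A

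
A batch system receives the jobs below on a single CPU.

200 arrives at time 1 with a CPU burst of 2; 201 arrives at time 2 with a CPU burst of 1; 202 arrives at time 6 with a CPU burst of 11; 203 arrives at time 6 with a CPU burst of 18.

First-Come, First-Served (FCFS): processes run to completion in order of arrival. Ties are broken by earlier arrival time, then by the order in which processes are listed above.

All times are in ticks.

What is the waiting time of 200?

0

Schedule: | idle 0-1 | 200 1-3 | 201 3-4 | idle 4-6 | 202 6-17 | 203 17-35 |
Completion: 200=3  201=4  202=17  203=35
Turnaround (C−A): 200=2  201=2  202=11  203=29
Waiting(200) = turnaround − burst = 2 − 2 = 0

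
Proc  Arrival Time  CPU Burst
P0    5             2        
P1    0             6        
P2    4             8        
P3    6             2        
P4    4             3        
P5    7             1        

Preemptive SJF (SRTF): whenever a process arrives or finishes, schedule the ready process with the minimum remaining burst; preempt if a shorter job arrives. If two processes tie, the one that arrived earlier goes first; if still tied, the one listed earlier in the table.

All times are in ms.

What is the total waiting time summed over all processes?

Schedule: | P1 0-6 | P0 6-8 | P5 8-9 | P3 9-11 | P4 11-14 | P2 14-22 |
Completion: P0=8  P1=6  P2=22  P3=11  P4=14  P5=9
Turnaround (C−A): P0=3  P1=6  P2=18  P3=5  P4=10  P5=2
Waiting = turnaround − burst: P0=1, P1=0, P2=10, P3=3, P4=7, P5=1
Total waiting = 1 + 0 + 10 + 3 + 7 + 1 = 22

22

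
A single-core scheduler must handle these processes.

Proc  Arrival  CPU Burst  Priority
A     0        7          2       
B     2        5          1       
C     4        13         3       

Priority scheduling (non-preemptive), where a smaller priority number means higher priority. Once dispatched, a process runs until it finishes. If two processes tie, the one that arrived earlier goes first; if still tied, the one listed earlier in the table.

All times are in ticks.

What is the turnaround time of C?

Timeline: | A 0-7 | B 7-12 | C 12-25 |
Completion: A=7  B=12  C=25
Turnaround (C−A): A=7  B=10  C=21
Turnaround(C) = completion − arrival = 25 − 4 = 21

21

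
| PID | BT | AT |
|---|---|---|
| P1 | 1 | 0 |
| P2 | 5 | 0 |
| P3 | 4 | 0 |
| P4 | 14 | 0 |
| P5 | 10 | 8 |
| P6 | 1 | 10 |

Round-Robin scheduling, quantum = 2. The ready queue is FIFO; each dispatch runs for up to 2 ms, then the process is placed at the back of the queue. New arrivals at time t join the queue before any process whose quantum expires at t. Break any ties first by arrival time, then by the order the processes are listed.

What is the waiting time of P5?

15

Schedule: | P1 0-1 | P2 1-3 | P3 3-5 | P4 5-7 | P2 7-9 | P3 9-11 | P4 11-13 | P5 13-15 | P2 15-16 | P6 16-17 | P4 17-19 | P5 19-21 | P4 21-23 | P5 23-25 | P4 25-27 | P5 27-29 | P4 29-31 | P5 31-33 | P4 33-35 |
Completion: P1=1  P2=16  P3=11  P4=35  P5=33  P6=17
Turnaround (C−A): P1=1  P2=16  P3=11  P4=35  P5=25  P6=7
Waiting(P5) = turnaround − burst = 25 − 10 = 15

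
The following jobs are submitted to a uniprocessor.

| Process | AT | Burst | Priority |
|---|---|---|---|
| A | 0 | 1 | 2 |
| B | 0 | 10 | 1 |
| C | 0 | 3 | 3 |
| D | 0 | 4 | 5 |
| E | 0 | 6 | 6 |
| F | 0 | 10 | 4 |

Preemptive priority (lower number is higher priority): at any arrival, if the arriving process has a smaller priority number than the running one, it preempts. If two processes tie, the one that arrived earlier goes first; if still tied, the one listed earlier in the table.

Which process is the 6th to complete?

Timeline: | B 0-10 | A 10-11 | C 11-14 | F 14-24 | D 24-28 | E 28-34 |
Completion: A=11  B=10  C=14  D=28  E=34  F=24
Turnaround (C−A): A=11  B=10  C=14  D=28  E=34  F=24
Finish order: B → A → C → F → D → E

E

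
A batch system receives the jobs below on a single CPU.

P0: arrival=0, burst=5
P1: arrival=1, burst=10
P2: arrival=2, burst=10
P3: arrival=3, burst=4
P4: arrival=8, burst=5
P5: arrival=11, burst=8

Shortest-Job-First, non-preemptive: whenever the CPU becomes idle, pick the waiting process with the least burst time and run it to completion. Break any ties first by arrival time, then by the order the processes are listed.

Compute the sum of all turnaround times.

Schedule: | P0 0-5 | P3 5-9 | P4 9-14 | P5 14-22 | P1 22-32 | P2 32-42 |
Completion: P0=5  P1=32  P2=42  P3=9  P4=14  P5=22
Turnaround = completion − arrival: P0=5, P1=31, P2=40, P3=6, P4=6, P5=11
Total turnaround = 5 + 31 + 40 + 6 + 6 + 11 = 99

99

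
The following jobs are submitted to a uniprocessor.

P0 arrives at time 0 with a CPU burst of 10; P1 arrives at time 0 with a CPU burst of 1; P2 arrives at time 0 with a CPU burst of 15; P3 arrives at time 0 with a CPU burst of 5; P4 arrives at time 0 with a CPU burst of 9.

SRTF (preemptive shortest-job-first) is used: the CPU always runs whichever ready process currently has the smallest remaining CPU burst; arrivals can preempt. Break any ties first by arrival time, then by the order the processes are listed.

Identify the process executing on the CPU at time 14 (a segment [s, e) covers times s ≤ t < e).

P4

Timeline: | P1 0-1 | P3 1-6 | P4 6-15 | P0 15-25 | P2 25-40 |
Completion: P0=25  P1=1  P2=40  P3=6  P4=15
Turnaround (C−A): P0=25  P1=1  P2=40  P3=6  P4=15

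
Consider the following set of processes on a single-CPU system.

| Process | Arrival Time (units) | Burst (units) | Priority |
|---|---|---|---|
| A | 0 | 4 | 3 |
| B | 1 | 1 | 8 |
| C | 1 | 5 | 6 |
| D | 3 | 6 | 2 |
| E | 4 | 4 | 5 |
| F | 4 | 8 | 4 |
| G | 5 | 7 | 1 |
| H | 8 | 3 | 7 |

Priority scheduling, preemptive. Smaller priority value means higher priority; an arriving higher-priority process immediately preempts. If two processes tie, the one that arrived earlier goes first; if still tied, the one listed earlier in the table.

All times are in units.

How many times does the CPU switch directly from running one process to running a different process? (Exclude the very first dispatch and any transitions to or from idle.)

9

Gantt: | A 0-3 | D 3-5 | G 5-12 | D 12-16 | A 16-17 | F 17-25 | E 25-29 | C 29-34 | H 34-37 | B 37-38 |
Completion: A=17  B=38  C=34  D=16  E=29  F=25  G=12  H=37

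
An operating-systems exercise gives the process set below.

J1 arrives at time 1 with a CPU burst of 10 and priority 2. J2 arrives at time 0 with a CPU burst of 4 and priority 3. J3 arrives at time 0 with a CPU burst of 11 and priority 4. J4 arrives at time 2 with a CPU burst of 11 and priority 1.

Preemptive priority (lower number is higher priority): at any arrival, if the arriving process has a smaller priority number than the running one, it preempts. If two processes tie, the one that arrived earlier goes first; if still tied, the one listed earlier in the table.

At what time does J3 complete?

36

Timeline: | J2 0-1 | J1 1-2 | J4 2-13 | J1 13-22 | J2 22-25 | J3 25-36 |
Completion: J1=22  J2=25  J3=36  J4=13
Turnaround (C−A): J1=21  J2=25  J3=36  J4=11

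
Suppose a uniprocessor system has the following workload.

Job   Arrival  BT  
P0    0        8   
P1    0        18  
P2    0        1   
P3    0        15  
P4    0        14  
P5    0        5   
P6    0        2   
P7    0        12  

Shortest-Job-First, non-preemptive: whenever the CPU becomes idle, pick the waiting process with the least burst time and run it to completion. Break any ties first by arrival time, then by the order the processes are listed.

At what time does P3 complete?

Timeline: | P2 0-1 | P6 1-3 | P5 3-8 | P0 8-16 | P7 16-28 | P4 28-42 | P3 42-57 | P1 57-75 |
Completion: P0=16  P1=75  P2=1  P3=57  P4=42  P5=8  P6=3  P7=28
Turnaround (C−A): P0=16  P1=75  P2=1  P3=57  P4=42  P5=8  P6=3  P7=28

57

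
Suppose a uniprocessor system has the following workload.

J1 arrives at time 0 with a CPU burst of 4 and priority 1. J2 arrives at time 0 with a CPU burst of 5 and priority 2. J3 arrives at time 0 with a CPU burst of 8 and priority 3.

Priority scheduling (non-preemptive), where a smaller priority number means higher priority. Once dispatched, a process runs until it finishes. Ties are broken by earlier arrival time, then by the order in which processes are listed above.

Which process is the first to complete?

J1

Gantt: | J1 0-4 | J2 4-9 | J3 9-17 |
Completion: J1=4  J2=9  J3=17
Turnaround (C−A): J1=4  J2=9  J3=17
Finish order: J1 → J2 → J3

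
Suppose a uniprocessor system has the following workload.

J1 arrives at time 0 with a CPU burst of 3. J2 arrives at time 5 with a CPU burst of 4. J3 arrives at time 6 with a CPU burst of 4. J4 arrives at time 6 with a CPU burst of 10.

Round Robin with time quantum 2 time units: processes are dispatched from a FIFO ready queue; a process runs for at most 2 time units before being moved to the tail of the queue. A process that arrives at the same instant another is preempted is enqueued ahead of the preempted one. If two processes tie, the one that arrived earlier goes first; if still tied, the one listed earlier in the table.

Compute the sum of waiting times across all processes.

Timeline: | J1 0-3 | idle 3-5 | J2 5-7 | J3 7-9 | J4 9-11 | J2 11-13 | J3 13-15 | J4 15-23 |
Completion: J1=3  J2=13  J3=15  J4=23
Waiting = turnaround − burst: J1=0, J2=4, J3=5, J4=7
Total waiting = 0 + 4 + 5 + 7 = 16

16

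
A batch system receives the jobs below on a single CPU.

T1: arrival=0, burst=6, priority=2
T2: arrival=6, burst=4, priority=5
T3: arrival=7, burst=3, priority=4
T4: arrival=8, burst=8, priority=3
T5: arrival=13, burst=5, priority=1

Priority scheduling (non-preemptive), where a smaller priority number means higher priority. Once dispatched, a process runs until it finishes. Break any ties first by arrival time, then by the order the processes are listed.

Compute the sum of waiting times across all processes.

Gantt: | T1 0-6 | T2 6-10 | T4 10-18 | T5 18-23 | T3 23-26 |
Completion: T1=6  T2=10  T3=26  T4=18  T5=23
Waiting = turnaround − burst: T1=0, T2=0, T3=16, T4=2, T5=5
Total waiting = 0 + 0 + 16 + 2 + 5 = 23

23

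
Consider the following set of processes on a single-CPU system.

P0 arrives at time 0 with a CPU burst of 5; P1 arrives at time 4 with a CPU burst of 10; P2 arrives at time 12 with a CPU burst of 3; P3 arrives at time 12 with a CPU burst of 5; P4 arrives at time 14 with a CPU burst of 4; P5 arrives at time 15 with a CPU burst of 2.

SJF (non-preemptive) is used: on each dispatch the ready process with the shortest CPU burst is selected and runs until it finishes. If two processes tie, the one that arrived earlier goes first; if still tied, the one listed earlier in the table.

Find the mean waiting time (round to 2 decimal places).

Schedule: | P0 0-5 | P1 5-15 | P5 15-17 | P2 17-20 | P4 20-24 | P3 24-29 |
Completion: P0=5  P1=15  P2=20  P3=29  P4=24  P5=17
Turnaround (C−A): P0=5  P1=11  P2=8  P3=17  P4=10  P5=2
Waiting times: P0=0, P1=1, P2=5, P3=12, P4=6, P5=0
Average waiting = (0+1+5+12+6+0) / 6 = 24/6 = 4.00

4.00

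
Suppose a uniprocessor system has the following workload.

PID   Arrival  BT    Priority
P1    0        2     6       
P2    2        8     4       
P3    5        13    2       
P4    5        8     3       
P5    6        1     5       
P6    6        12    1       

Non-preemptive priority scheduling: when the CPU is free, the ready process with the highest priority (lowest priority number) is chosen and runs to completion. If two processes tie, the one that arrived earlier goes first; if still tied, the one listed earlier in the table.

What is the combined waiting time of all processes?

88

Schedule: | P1 0-2 | P2 2-10 | P6 10-22 | P3 22-35 | P4 35-43 | P5 43-44 |
Completion: P1=2  P2=10  P3=35  P4=43  P5=44  P6=22
Turnaround (C−A): P1=2  P2=8  P3=30  P4=38  P5=38  P6=16
Waiting = turnaround − burst: P1=0, P2=0, P3=17, P4=30, P5=37, P6=4
Total waiting = 0 + 0 + 17 + 30 + 37 + 4 = 88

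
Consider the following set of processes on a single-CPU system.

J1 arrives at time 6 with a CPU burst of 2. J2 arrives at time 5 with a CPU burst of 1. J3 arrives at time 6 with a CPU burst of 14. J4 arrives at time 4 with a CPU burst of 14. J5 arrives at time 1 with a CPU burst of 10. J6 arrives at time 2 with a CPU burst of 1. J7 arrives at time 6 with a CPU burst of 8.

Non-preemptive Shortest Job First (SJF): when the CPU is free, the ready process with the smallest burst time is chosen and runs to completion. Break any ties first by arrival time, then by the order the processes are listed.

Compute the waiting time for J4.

19

Schedule: | idle 0-1 | J5 1-11 | J6 11-12 | J2 12-13 | J1 13-15 | J7 15-23 | J4 23-37 | J3 37-51 |
Completion: J1=15  J2=13  J3=51  J4=37  J5=11  J6=12  J7=23
Turnaround (C−A): J1=9  J2=8  J3=45  J4=33  J5=10  J6=10  J7=17
Waiting(J4) = turnaround − burst = 33 − 14 = 19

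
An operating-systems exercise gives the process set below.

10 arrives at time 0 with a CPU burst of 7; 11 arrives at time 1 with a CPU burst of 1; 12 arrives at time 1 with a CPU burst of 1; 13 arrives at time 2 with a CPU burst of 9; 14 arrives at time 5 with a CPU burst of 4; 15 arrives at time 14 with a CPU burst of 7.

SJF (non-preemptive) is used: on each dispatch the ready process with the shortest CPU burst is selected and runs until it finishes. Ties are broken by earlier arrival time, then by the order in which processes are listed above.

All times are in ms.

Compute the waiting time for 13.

Timeline: | 10 0-7 | 11 7-8 | 12 8-9 | 14 9-13 | 13 13-22 | 15 22-29 |
Completion: 10=7  11=8  12=9  13=22  14=13  15=29
Turnaround (C−A): 10=7  11=7  12=8  13=20  14=8  15=15
Waiting(13) = turnaround − burst = 20 − 9 = 11

11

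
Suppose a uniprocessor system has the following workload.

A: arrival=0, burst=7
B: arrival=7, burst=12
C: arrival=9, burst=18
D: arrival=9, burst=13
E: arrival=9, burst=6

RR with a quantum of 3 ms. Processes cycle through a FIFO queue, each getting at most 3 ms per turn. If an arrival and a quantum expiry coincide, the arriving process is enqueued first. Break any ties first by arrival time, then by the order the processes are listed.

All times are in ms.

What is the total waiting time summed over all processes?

Gantt: | A 0-7 | B 7-10 | C 10-13 | D 13-16 | E 16-19 | B 19-22 | C 22-25 | D 25-28 | E 28-31 | B 31-34 | C 34-37 | D 37-40 | B 40-43 | C 43-46 | D 46-49 | C 49-52 | D 52-53 | C 53-56 |
Completion: A=7  B=43  C=56  D=53  E=31
Turnaround (C−A): A=7  B=36  C=47  D=44  E=22
Waiting = turnaround − burst: A=0, B=24, C=29, D=31, E=16
Total waiting = 0 + 24 + 29 + 31 + 16 = 100

100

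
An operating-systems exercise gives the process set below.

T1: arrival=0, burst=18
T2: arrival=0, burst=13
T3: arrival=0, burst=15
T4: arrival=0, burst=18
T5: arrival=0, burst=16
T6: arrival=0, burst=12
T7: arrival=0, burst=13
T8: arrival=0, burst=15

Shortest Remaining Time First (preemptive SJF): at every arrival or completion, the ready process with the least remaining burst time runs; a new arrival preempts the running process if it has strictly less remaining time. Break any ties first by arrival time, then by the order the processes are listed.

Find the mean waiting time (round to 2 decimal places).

47.75

Gantt: | T6 0-12 | T2 12-25 | T7 25-38 | T3 38-53 | T8 53-68 | T5 68-84 | T1 84-102 | T4 102-120 |
Completion: T1=102  T2=25  T3=53  T4=120  T5=84  T6=12  T7=38  T8=68
Turnaround (C−A): T1=102  T2=25  T3=53  T4=120  T5=84  T6=12  T7=38  T8=68
Waiting times: T1=84, T2=12, T3=38, T4=102, T5=68, T6=0, T7=25, T8=53
Average waiting = (84+12+38+102+68+0+25+53) / 8 = 382/8 = 47.75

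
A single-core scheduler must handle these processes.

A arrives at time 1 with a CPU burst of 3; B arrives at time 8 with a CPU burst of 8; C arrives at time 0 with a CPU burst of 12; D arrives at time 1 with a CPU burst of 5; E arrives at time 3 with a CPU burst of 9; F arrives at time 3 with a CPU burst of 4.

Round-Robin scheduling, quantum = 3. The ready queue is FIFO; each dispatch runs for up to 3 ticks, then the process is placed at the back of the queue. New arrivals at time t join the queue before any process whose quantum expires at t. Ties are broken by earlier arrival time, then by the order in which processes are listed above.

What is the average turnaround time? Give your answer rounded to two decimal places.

Timeline: | C 0-3 | A 3-6 | D 6-9 | E 9-12 | F 12-15 | C 15-18 | B 18-21 | D 21-23 | E 23-26 | F 26-27 | C 27-30 | B 30-33 | E 33-36 | C 36-39 | B 39-41 |
Completion: A=6  B=41  C=39  D=23  E=36  F=27
Turnaround times: A=5, B=33, C=39, D=22, E=33, F=24
Average turnaround = (5+33+39+22+33+24) / 6 = 156/6 = 26.00

26.00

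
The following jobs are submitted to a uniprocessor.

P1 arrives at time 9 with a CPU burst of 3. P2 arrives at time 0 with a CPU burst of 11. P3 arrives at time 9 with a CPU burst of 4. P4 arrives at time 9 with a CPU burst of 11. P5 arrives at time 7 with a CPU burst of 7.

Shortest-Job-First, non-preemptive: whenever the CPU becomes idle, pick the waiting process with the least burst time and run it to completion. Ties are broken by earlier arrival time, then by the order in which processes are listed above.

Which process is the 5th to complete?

Schedule: | P2 0-11 | P1 11-14 | P3 14-18 | P5 18-25 | P4 25-36 |
Completion: P1=14  P2=11  P3=18  P4=36  P5=25
Turnaround (C−A): P1=5  P2=11  P3=9  P4=27  P5=18
Finish order: P2 → P1 → P3 → P5 → P4

P4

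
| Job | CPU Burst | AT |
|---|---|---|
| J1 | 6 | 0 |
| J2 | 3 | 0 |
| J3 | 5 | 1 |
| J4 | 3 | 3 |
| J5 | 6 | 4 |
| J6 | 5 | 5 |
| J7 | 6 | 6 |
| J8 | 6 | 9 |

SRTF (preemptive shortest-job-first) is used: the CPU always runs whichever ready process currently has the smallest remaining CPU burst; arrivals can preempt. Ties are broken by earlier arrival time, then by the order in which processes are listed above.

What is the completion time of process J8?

40

Timeline: | J2 0-3 | J4 3-6 | J3 6-11 | J6 11-16 | J1 16-22 | J5 22-28 | J7 28-34 | J8 34-40 |
Completion: J1=22  J2=3  J3=11  J4=6  J5=28  J6=16  J7=34  J8=40
Turnaround (C−A): J1=22  J2=3  J3=10  J4=3  J5=24  J6=11  J7=28  J8=31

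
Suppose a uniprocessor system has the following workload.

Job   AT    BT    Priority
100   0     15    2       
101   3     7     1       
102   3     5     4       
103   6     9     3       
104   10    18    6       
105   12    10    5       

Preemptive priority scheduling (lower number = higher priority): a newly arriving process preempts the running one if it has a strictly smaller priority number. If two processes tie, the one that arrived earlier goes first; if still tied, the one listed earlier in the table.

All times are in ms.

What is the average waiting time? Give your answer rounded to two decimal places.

18.50

Timeline: | 100 0-3 | 101 3-10 | 100 10-22 | 103 22-31 | 102 31-36 | 105 36-46 | 104 46-64 |
Completion: 100=22  101=10  102=36  103=31  104=64  105=46
Turnaround (C−A): 100=22  101=7  102=33  103=25  104=54  105=34
Waiting times: 100=7, 101=0, 102=28, 103=16, 104=36, 105=24
Average waiting = (7+0+28+16+36+24) / 6 = 111/6 = 18.50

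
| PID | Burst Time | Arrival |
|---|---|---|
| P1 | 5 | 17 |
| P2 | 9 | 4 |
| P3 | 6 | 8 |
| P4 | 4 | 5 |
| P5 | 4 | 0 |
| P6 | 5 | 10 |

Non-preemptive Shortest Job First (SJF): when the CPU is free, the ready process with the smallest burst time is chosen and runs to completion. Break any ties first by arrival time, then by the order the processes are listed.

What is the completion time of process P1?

27

Timeline: | P5 0-4 | P2 4-13 | P4 13-17 | P6 17-22 | P1 22-27 | P3 27-33 |
Completion: P1=27  P2=13  P3=33  P4=17  P5=4  P6=22
Turnaround (C−A): P1=10  P2=9  P3=25  P4=12  P5=4  P6=12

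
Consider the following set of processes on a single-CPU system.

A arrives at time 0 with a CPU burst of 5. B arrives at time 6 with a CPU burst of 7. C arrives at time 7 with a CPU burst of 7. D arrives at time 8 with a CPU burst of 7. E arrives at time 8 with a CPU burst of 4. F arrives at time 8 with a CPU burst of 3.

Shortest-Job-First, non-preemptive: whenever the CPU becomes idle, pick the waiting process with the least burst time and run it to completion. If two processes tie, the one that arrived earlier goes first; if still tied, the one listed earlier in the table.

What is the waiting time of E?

Timeline: | A 0-5 | idle 5-6 | B 6-13 | F 13-16 | E 16-20 | C 20-27 | D 27-34 |
Completion: A=5  B=13  C=27  D=34  E=20  F=16
Turnaround (C−A): A=5  B=7  C=20  D=26  E=12  F=8
Waiting(E) = turnaround − burst = 12 − 4 = 8

8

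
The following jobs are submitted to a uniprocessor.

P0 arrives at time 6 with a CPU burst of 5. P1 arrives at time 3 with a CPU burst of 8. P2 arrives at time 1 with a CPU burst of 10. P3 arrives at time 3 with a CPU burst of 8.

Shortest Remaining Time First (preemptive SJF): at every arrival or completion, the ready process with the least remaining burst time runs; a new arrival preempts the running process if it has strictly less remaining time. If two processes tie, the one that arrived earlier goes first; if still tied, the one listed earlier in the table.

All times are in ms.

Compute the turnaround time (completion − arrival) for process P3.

Timeline: | idle 0-1 | P2 1-11 | P0 11-16 | P1 16-24 | P3 24-32 |
Completion: P0=16  P1=24  P2=11  P3=32
Turnaround (C−A): P0=10  P1=21  P2=10  P3=29
Turnaround(P3) = completion − arrival = 32 − 3 = 29

29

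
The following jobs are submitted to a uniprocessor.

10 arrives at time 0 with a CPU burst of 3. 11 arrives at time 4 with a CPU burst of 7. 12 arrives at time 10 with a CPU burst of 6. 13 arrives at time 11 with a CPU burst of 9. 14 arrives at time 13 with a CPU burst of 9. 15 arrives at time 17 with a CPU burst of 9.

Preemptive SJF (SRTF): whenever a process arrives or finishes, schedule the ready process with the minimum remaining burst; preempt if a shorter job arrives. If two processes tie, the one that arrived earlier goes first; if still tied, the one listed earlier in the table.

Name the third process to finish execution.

12

Schedule: | 10 0-3 | idle 3-4 | 11 4-11 | 12 11-17 | 13 17-26 | 14 26-35 | 15 35-44 |
Completion: 10=3  11=11  12=17  13=26  14=35  15=44
Finish order: 10 → 11 → 12 → 13 → 14 → 15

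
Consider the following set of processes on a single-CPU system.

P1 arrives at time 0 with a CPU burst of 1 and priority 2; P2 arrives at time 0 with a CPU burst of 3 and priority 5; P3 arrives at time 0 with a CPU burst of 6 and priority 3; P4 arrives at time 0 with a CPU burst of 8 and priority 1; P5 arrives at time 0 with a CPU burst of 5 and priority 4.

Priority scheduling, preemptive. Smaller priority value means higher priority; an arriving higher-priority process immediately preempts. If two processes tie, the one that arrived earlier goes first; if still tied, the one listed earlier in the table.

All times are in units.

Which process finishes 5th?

P2

Timeline: | P4 0-8 | P1 8-9 | P3 9-15 | P5 15-20 | P2 20-23 |
Completion: P1=9  P2=23  P3=15  P4=8  P5=20
Finish order: P4 → P1 → P3 → P5 → P2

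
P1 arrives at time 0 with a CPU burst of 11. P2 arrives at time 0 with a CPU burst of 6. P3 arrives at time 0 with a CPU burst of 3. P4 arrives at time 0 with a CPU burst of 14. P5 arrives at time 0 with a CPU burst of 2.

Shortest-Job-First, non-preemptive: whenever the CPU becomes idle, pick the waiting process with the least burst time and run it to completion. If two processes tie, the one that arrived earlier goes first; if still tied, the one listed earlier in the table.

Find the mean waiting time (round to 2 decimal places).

8.00

Gantt: | P5 0-2 | P3 2-5 | P2 5-11 | P1 11-22 | P4 22-36 |
Completion: P1=22  P2=11  P3=5  P4=36  P5=2
Waiting times: P1=11, P2=5, P3=2, P4=22, P5=0
Average waiting = (11+5+2+22+0) / 5 = 40/5 = 8.00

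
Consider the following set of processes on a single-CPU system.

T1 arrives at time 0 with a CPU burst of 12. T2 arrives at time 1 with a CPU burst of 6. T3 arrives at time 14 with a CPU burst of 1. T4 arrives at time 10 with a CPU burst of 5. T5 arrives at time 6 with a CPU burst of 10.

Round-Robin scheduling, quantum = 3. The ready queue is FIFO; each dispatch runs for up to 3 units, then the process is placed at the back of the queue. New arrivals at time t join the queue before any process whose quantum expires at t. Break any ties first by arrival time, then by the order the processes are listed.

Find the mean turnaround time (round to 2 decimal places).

Gantt: | T1 0-3 | T2 3-6 | T1 6-9 | T5 9-12 | T2 12-15 | T1 15-18 | T4 18-21 | T5 21-24 | T3 24-25 | T1 25-28 | T4 28-30 | T5 30-34 |
Completion: T1=28  T2=15  T3=25  T4=30  T5=34
Turnaround (C−A): T1=28  T2=14  T3=11  T4=20  T5=28
Turnaround times: T1=28, T2=14, T3=11, T4=20, T5=28
Average turnaround = (28+14+11+20+28) / 5 = 101/5 = 20.20

20.20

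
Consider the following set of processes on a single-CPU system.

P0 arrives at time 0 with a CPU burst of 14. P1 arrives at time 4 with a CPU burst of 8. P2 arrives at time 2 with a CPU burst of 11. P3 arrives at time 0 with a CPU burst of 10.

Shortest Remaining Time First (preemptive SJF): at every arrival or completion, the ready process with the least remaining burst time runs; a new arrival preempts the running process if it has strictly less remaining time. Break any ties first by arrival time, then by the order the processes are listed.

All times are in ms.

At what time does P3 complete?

Gantt: | P3 0-10 | P1 10-18 | P2 18-29 | P0 29-43 |
Completion: P0=43  P1=18  P2=29  P3=10
Turnaround (C−A): P0=43  P1=14  P2=27  P3=10

10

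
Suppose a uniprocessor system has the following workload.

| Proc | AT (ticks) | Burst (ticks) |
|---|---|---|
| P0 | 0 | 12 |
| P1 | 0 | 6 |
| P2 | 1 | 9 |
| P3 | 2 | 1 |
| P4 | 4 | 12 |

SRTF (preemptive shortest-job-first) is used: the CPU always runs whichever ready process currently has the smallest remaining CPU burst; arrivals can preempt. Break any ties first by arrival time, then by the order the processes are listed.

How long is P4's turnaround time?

Gantt: | P1 0-2 | P3 2-3 | P1 3-7 | P2 7-16 | P0 16-28 | P4 28-40 |
Completion: P0=28  P1=7  P2=16  P3=3  P4=40
Turnaround (C−A): P0=28  P1=7  P2=15  P3=1  P4=36
Turnaround(P4) = completion − arrival = 40 − 4 = 36

36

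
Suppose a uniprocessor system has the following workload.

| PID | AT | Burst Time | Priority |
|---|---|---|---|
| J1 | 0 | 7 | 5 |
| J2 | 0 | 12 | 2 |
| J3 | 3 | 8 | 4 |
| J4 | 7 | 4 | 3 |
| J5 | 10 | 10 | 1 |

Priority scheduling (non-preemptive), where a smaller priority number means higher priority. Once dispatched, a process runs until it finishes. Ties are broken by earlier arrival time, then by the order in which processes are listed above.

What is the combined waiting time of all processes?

Gantt: | J2 0-12 | J5 12-22 | J4 22-26 | J3 26-34 | J1 34-41 |
Completion: J1=41  J2=12  J3=34  J4=26  J5=22
Waiting = turnaround − burst: J1=34, J2=0, J3=23, J4=15, J5=2
Total waiting = 34 + 0 + 23 + 15 + 2 = 74

74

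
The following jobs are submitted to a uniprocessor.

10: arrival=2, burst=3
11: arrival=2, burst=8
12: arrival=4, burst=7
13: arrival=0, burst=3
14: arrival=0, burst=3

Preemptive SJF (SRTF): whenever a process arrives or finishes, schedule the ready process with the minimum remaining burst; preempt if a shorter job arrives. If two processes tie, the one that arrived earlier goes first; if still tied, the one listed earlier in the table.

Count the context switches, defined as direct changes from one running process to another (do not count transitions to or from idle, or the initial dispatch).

4

Schedule: | 13 0-3 | 14 3-6 | 10 6-9 | 12 9-16 | 11 16-24 |
Completion: 10=9  11=24  12=16  13=3  14=6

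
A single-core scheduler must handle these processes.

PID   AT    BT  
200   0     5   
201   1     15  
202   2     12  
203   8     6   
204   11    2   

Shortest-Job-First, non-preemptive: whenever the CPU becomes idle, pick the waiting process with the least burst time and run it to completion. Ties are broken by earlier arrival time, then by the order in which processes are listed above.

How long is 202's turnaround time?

Gantt: | 200 0-5 | 202 5-17 | 204 17-19 | 203 19-25 | 201 25-40 |
Completion: 200=5  201=40  202=17  203=25  204=19
Turnaround (C−A): 200=5  201=39  202=15  203=17  204=8
Turnaround(202) = completion − arrival = 17 − 2 = 15

15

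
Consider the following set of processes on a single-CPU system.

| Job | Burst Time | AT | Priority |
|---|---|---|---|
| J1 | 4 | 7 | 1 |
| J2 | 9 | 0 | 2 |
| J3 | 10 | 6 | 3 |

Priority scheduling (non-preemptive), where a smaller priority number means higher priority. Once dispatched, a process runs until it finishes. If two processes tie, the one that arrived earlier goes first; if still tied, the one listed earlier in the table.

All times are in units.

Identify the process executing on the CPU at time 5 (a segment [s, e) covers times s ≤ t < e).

J2

Timeline: | J2 0-9 | J1 9-13 | J3 13-23 |
Completion: J1=13  J2=9  J3=23
Turnaround (C−A): J1=6  J2=9  J3=17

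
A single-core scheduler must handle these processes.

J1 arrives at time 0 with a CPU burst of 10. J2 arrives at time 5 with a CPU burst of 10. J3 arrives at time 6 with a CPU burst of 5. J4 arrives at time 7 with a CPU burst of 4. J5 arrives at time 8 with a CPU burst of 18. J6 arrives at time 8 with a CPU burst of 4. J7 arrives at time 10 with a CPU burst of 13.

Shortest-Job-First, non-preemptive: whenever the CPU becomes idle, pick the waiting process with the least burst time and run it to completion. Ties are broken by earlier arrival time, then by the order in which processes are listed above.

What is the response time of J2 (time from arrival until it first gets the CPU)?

18

Timeline: | J1 0-10 | J4 10-14 | J6 14-18 | J3 18-23 | J2 23-33 | J7 33-46 | J5 46-64 |
Completion: J1=10  J2=33  J3=23  J4=14  J5=64  J6=18  J7=46
Turnaround (C−A): J1=10  J2=28  J3=17  J4=7  J5=56  J6=10  J7=36
Response(J2) = first start − arrival = 23 − 5 = 18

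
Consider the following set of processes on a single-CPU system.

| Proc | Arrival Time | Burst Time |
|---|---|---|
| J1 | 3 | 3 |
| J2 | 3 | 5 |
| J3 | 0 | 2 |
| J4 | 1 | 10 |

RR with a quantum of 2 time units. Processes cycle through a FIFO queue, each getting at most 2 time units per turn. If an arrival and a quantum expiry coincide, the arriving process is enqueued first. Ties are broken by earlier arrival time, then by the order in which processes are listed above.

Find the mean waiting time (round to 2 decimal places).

Timeline: | J3 0-2 | J4 2-4 | J1 4-6 | J2 6-8 | J4 8-10 | J1 10-11 | J2 11-13 | J4 13-15 | J2 15-16 | J4 16-20 |
Completion: J1=11  J2=16  J3=2  J4=20
Turnaround (C−A): J1=8  J2=13  J3=2  J4=19
Waiting times: J1=5, J2=8, J3=0, J4=9
Average waiting = (5+8+0+9) / 4 = 22/4 = 5.50

5.50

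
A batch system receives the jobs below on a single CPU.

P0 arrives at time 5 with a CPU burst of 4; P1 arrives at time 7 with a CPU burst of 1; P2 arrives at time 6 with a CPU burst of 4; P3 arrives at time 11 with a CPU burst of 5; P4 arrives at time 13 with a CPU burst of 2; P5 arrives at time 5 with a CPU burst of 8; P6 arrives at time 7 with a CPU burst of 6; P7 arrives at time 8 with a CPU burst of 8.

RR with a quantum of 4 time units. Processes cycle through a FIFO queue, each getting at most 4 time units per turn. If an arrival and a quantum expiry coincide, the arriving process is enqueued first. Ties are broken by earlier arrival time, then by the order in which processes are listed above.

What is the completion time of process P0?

9

Timeline: | idle 0-5 | P0 5-9 | P5 9-13 | P2 13-17 | P1 17-18 | P6 18-22 | P7 22-26 | P3 26-30 | P4 30-32 | P5 32-36 | P6 36-38 | P7 38-42 | P3 42-43 |
Completion: P0=9  P1=18  P2=17  P3=43  P4=32  P5=36  P6=38  P7=42
Turnaround (C−A): P0=4  P1=11  P2=11  P3=32  P4=19  P5=31  P6=31  P7=34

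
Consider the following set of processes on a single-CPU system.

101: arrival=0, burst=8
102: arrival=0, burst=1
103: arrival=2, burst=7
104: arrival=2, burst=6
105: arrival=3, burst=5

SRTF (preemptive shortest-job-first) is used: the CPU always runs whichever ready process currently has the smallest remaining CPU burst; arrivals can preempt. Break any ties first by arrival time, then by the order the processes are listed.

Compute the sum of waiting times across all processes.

Schedule: | 102 0-1 | 101 1-2 | 104 2-8 | 105 8-13 | 101 13-20 | 103 20-27 |
Completion: 101=20  102=1  103=27  104=8  105=13
Waiting = turnaround − burst: 101=12, 102=0, 103=18, 104=0, 105=5
Total waiting = 12 + 0 + 18 + 0 + 5 = 35

35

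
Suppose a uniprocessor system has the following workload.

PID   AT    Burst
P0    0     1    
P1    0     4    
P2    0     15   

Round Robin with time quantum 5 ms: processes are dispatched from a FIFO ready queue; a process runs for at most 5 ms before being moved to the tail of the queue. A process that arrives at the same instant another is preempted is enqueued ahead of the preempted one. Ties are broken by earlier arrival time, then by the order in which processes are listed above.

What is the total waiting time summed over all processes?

Timeline: | P0 0-1 | P1 1-5 | P2 5-20 |
Completion: P0=1  P1=5  P2=20
Turnaround (C−A): P0=1  P1=5  P2=20
Waiting = turnaround − burst: P0=0, P1=1, P2=5
Total waiting = 0 + 1 + 5 = 6

6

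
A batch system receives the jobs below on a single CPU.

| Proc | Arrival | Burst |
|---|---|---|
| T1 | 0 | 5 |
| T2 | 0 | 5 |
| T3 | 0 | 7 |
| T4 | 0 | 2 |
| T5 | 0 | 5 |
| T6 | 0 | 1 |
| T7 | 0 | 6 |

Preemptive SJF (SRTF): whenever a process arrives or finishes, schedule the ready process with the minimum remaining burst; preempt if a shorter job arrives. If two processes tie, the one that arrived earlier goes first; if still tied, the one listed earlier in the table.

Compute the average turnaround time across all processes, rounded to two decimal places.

14.00

Gantt: | T6 0-1 | T4 1-3 | T1 3-8 | T2 8-13 | T5 13-18 | T7 18-24 | T3 24-31 |
Completion: T1=8  T2=13  T3=31  T4=3  T5=18  T6=1  T7=24
Turnaround times: T1=8, T2=13, T3=31, T4=3, T5=18, T6=1, T7=24
Average turnaround = (8+13+31+3+18+1+24) / 7 = 98/7 = 14.00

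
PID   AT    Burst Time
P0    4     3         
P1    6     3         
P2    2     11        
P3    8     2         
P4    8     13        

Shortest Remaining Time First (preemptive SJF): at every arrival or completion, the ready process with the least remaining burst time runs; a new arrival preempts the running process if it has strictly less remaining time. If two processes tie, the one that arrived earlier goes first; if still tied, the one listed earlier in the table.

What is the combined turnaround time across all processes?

Timeline: | idle 0-2 | P2 2-4 | P0 4-7 | P1 7-10 | P3 10-12 | P2 12-21 | P4 21-34 |
Completion: P0=7  P1=10  P2=21  P3=12  P4=34
Turnaround (C−A): P0=3  P1=4  P2=19  P3=4  P4=26
Turnaround = completion − arrival: P0=3, P1=4, P2=19, P3=4, P4=26
Total turnaround = 3 + 4 + 19 + 4 + 26 = 56

56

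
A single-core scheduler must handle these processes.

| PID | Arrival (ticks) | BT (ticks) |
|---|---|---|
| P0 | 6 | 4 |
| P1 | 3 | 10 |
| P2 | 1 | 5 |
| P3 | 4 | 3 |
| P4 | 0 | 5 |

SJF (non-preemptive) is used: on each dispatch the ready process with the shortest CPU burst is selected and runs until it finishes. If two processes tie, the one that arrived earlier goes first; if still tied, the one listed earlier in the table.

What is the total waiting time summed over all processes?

28

Schedule: | P4 0-5 | P3 5-8 | P0 8-12 | P2 12-17 | P1 17-27 |
Completion: P0=12  P1=27  P2=17  P3=8  P4=5
Turnaround (C−A): P0=6  P1=24  P2=16  P3=4  P4=5
Waiting = turnaround − burst: P0=2, P1=14, P2=11, P3=1, P4=0
Total waiting = 2 + 14 + 11 + 1 + 0 = 28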